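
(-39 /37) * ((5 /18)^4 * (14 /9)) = -0.01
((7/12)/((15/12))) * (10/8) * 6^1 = 7/2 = 3.50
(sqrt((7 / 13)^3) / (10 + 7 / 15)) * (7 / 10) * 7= 1029 * sqrt(91) / 53066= 0.18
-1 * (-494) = 494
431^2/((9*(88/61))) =14307.35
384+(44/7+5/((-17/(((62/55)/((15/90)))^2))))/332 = 2294495603/5975585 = 383.98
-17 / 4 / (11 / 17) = -289 / 44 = -6.57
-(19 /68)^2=-361 /4624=-0.08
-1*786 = -786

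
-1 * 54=-54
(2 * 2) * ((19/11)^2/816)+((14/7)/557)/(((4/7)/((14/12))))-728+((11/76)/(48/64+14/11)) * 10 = -8454258720887/11624769354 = -727.26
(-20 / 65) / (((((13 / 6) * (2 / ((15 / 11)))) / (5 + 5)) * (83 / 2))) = -3600 / 154297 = -0.02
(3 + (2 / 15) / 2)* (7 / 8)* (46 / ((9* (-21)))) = -529 / 810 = -0.65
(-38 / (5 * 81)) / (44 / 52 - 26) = 494 / 132435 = 0.00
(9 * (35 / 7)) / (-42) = -15 / 14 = -1.07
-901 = -901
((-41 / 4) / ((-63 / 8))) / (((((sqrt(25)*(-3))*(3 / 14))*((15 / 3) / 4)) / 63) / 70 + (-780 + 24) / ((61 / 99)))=-3921568 / 3696697593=-0.00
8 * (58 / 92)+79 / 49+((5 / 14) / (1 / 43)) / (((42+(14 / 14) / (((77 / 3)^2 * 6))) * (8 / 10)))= 15969323831 / 2245159812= 7.11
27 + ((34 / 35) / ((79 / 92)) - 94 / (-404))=15842121 / 558530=28.36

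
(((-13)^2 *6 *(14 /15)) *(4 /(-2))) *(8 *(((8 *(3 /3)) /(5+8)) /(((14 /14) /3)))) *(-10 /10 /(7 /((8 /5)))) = 159744 /25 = 6389.76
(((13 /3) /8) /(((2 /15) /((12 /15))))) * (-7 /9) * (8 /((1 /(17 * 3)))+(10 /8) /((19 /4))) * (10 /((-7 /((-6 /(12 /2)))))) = -504205 /342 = -1474.28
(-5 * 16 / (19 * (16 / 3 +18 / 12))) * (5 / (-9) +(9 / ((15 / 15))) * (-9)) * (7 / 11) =822080 / 25707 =31.98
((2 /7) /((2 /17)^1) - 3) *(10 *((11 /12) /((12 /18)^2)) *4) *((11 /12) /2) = -605 /28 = -21.61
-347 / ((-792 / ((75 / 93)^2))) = 216875 / 761112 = 0.28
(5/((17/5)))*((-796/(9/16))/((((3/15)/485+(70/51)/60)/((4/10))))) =-617696000/17281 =-35744.23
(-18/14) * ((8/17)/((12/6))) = -36/119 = -0.30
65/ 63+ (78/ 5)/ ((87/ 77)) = 135551/ 9135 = 14.84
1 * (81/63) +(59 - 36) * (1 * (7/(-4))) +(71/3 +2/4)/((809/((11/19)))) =-50286953/1291164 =-38.95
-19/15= -1.27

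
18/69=6/23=0.26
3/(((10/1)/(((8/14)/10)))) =3/175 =0.02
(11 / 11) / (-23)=-1 / 23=-0.04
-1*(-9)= 9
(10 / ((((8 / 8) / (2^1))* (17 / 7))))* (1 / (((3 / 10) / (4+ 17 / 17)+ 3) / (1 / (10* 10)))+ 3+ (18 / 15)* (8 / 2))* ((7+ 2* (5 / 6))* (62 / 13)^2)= 1285018448 / 101439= 12667.89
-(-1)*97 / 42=97 / 42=2.31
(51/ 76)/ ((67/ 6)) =153/ 2546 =0.06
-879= -879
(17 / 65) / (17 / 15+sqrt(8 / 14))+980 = 14313089 / 14599 - 1530*sqrt(7) / 14599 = 980.14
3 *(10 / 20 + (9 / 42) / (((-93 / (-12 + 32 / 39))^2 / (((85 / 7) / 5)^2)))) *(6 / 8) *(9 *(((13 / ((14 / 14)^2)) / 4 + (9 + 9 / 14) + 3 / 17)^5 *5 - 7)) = 217890790111395830982373831167 / 10890027160526011703296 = 20008287.11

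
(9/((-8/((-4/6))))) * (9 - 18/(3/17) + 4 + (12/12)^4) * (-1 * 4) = 264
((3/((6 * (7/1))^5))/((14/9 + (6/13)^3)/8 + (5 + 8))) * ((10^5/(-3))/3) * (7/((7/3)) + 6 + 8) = -466862500/1422011815749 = -0.00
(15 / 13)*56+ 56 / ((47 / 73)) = 92624 / 611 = 151.59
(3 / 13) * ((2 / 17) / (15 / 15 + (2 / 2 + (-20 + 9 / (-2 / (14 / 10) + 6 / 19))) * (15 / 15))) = -0.00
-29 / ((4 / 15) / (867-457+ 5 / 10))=-357135 / 8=-44641.88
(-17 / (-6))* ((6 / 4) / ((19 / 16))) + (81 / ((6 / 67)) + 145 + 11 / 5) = 200503 / 190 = 1055.28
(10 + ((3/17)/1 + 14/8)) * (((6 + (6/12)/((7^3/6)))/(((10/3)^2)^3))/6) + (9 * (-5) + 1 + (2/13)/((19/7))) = -506217068639109/11522056000000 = -43.93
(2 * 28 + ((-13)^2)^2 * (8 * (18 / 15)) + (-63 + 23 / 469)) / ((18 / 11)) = 3536219126 / 21105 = 167553.62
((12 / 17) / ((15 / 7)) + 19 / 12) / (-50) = -1951 / 51000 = -0.04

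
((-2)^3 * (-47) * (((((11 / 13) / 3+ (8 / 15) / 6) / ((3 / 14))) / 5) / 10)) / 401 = 571144 / 17593875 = 0.03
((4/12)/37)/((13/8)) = 8/1443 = 0.01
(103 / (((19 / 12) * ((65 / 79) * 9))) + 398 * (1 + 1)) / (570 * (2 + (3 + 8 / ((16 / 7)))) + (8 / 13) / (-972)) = 0.17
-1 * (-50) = 50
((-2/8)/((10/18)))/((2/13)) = -117/40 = -2.92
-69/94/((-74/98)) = 3381/3478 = 0.97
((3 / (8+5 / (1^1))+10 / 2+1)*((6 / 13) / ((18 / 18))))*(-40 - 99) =-67554 / 169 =-399.73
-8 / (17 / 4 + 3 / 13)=-416 / 233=-1.79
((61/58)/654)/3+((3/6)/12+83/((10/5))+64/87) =9622097/227592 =42.28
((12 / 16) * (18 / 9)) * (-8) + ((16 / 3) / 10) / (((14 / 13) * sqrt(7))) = -12 + 52 * sqrt(7) / 735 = -11.81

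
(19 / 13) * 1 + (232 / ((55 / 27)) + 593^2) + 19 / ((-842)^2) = 178312607607153 / 506909260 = 351764.35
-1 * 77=-77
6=6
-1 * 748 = -748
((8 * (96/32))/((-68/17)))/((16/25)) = -75/8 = -9.38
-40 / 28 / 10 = -1 / 7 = -0.14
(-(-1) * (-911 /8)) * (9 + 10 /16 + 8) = -2007.05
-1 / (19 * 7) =-1 / 133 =-0.01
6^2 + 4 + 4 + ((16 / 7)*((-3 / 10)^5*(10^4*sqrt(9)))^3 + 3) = -774799853 / 875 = -885485.55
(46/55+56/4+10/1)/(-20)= -683/550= -1.24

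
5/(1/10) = 50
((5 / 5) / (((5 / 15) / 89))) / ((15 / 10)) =178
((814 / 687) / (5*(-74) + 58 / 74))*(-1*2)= 60236 / 9385107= 0.01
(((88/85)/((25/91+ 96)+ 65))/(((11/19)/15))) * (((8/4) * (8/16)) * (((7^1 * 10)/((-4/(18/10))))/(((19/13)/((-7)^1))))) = 521703/20791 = 25.09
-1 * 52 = -52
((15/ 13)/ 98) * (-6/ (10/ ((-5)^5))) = 28125/ 1274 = 22.08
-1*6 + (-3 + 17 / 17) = -8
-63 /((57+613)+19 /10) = -630 /6719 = -0.09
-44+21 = -23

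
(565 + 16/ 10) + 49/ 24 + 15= 70037/ 120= 583.64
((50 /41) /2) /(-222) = -0.00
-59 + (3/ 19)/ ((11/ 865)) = -9736/ 209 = -46.58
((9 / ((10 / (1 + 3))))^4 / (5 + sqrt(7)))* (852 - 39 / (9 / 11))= 17669.57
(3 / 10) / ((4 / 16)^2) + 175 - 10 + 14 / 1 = 919 / 5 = 183.80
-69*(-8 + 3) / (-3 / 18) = -2070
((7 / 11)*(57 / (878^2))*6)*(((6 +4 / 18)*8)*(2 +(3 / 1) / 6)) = 74480 / 2119931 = 0.04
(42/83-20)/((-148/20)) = 8090/3071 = 2.63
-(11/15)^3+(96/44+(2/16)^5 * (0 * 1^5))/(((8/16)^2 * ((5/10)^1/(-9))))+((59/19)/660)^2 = -371472130361/2358774000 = -157.49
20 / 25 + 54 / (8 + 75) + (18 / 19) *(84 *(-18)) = -11283202 / 7885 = -1430.97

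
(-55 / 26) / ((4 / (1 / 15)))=-11 / 312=-0.04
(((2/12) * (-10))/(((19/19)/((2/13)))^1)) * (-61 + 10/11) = 6610/429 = 15.41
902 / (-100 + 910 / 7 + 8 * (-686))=-451 / 2729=-0.17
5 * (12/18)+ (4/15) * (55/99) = 94/27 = 3.48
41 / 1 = 41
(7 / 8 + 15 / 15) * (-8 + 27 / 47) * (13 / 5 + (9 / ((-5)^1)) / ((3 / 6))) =5235 / 376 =13.92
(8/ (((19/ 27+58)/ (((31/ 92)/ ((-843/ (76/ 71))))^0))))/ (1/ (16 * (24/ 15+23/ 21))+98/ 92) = 22495104/ 179661335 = 0.13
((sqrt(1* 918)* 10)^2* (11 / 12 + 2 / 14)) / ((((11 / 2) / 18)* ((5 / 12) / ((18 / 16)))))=66178620 / 77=859462.60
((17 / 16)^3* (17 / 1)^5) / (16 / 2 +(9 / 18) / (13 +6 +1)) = 34878787205 / 164352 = 212220.04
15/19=0.79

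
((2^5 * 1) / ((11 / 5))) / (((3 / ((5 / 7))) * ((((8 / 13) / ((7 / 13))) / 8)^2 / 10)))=56000 / 33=1696.97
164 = 164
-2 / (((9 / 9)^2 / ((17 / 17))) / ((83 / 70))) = -83 / 35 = -2.37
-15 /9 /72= -5 /216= -0.02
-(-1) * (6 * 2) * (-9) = -108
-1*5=-5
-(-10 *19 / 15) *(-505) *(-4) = 76760 / 3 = 25586.67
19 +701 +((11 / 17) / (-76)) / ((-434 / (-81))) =403723269 / 560728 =720.00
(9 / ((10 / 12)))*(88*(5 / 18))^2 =19360 / 3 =6453.33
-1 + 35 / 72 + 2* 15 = 2123 / 72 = 29.49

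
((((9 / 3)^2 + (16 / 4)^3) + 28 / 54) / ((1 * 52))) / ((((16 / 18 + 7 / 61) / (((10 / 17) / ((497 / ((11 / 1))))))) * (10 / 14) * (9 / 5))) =6659675 / 466870014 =0.01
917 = 917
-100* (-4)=400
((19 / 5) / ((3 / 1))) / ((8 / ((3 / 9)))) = 19 / 360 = 0.05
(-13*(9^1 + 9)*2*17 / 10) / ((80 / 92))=-45747 / 50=-914.94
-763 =-763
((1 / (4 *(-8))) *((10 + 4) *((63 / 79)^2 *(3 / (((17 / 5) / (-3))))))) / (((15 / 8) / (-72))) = -3000564 / 106097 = -28.28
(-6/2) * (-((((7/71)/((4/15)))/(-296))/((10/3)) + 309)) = 155854467/168128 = 927.00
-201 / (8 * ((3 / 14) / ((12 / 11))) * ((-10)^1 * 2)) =1407 / 220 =6.40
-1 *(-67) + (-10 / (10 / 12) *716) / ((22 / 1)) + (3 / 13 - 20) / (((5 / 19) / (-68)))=4784.82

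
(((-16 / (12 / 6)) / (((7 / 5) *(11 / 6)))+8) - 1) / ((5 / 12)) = 3588 / 385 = 9.32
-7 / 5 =-1.40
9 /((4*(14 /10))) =45 /28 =1.61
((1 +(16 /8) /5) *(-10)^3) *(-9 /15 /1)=840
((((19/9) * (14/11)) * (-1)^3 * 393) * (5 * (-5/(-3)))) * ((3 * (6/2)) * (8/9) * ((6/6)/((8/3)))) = -871150/33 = -26398.48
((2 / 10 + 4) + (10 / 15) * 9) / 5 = 51 / 25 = 2.04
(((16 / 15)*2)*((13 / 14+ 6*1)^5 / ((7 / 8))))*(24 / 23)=549589776448 / 13529635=40621.18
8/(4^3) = 1/8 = 0.12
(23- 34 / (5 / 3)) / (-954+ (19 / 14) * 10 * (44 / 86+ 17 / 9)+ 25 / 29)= -1021293 / 361600370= -0.00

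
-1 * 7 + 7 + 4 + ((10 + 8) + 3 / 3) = 23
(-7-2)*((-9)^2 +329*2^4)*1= -48105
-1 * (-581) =581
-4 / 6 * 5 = -10 / 3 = -3.33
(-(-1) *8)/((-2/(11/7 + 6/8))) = -65/7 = -9.29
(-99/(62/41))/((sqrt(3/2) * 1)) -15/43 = -53.80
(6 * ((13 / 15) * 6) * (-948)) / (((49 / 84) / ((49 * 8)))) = -99380736 / 5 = -19876147.20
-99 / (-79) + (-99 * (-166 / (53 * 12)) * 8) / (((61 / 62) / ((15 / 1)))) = 805257387 / 255407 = 3152.84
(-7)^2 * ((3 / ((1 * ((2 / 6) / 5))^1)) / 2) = 2205 / 2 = 1102.50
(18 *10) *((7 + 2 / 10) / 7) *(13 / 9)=1872 / 7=267.43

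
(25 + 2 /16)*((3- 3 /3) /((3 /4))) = 67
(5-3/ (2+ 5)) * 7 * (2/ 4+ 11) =368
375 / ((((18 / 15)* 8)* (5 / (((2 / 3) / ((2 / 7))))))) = 875 / 48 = 18.23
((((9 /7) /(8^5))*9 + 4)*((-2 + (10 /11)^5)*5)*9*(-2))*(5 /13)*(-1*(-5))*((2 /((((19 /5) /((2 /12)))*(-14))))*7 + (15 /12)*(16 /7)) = 85785994863590625 /31935696945152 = 2686.21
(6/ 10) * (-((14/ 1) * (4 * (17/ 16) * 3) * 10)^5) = -10872823862919375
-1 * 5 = -5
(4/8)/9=1/18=0.06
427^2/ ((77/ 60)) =1562820/ 11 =142074.55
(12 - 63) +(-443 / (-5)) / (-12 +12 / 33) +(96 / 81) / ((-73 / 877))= -91899083 / 1261440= -72.85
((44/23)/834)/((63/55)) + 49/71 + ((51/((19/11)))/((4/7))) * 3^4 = 13648361714093/3260441268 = 4186.05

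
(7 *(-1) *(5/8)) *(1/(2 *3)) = -35/48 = -0.73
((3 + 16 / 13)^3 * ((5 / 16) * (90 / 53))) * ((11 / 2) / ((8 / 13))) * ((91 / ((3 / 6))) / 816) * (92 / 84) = 1052321875 / 11994112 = 87.74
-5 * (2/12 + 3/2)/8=-25/24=-1.04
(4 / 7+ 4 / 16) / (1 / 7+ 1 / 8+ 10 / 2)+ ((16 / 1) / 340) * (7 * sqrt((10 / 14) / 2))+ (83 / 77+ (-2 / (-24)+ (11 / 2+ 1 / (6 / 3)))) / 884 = 3040427 / 18535440+ 2 * sqrt(70) / 85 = 0.36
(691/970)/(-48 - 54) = -691/98940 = -0.01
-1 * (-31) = 31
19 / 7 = 2.71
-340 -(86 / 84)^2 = -601609 / 1764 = -341.05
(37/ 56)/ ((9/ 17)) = 1.25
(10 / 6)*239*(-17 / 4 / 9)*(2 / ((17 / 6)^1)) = -1195 / 9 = -132.78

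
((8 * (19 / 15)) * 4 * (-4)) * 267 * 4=-865792 / 5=-173158.40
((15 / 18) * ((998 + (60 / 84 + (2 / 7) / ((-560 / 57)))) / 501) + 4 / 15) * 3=11358251 / 1963920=5.78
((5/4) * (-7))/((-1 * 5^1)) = 7/4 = 1.75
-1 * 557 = -557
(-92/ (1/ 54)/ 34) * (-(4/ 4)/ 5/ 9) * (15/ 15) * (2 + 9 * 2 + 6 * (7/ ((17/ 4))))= 140208/ 1445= 97.03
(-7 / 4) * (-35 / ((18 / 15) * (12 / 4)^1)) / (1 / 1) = 1225 / 72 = 17.01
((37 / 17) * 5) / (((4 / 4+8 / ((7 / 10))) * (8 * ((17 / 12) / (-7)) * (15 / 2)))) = -1813 / 25143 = -0.07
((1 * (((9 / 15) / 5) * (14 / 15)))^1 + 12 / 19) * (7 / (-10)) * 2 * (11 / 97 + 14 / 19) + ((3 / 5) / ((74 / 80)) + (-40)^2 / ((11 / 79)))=102352584704622 / 8907449375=11490.67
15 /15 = 1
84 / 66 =14 / 11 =1.27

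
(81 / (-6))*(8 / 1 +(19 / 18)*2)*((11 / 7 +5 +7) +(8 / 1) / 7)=-4017 / 2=-2008.50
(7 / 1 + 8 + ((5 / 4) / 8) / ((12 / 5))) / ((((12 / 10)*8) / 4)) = 28925 / 4608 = 6.28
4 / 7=0.57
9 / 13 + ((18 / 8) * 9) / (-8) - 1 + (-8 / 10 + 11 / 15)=-18131 / 6240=-2.91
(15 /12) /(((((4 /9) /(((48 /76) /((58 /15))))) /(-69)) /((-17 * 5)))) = 11876625 /4408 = 2694.33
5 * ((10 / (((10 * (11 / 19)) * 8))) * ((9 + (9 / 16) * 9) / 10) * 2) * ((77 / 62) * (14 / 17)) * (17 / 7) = 29925 / 3968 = 7.54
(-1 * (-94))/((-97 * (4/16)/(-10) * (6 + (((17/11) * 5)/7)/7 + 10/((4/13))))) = 4053280/4042281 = 1.00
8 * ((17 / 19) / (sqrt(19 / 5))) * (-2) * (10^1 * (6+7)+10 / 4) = -973.06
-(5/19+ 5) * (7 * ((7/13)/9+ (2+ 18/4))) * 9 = -537250/247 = -2175.10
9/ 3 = 3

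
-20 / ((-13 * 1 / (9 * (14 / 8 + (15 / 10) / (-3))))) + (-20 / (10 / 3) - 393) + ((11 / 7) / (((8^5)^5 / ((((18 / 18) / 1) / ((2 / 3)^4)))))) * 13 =-20995414709247264877122008013 / 55006124792465627449131008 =-381.69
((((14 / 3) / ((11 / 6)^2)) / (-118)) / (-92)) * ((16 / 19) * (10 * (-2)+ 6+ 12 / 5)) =-0.00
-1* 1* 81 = -81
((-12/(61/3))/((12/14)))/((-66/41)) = 287/671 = 0.43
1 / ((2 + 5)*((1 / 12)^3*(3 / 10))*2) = 2880 / 7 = 411.43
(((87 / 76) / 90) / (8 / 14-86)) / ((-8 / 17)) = 3451 / 10907520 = 0.00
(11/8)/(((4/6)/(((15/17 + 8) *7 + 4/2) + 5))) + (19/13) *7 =67585/442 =152.91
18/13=1.38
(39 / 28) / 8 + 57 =57.17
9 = 9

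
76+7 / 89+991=94970 / 89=1067.08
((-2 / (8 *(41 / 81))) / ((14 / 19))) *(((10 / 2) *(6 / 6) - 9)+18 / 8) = 1539 / 1312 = 1.17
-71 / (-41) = 71 / 41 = 1.73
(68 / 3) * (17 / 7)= 1156 / 21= 55.05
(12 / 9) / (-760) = -0.00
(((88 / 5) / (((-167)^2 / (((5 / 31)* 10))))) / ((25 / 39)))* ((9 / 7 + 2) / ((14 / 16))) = 1262976 / 211816955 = 0.01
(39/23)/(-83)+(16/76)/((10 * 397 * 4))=-2939861/143995870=-0.02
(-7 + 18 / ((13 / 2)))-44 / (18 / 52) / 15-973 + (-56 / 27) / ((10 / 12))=-346856 / 351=-988.19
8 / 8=1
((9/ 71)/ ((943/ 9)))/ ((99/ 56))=504/ 736483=0.00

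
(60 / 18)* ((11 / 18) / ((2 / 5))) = 275 / 54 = 5.09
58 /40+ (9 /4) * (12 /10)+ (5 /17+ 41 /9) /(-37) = 455023 /113220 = 4.02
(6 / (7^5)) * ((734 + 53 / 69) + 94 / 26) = 0.26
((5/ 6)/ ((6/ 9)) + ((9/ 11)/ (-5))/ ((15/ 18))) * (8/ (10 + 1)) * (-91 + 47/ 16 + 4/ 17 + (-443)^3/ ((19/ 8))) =-11539870805303/ 411400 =-28050245.03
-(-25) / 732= 0.03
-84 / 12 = -7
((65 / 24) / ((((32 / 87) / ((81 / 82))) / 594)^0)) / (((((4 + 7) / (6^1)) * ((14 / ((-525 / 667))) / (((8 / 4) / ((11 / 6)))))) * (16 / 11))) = -14625 / 234784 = -0.06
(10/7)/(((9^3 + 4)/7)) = 10/733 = 0.01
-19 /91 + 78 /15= 2271 /455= 4.99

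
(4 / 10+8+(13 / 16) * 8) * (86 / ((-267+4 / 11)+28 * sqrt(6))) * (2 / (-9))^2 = -118119452 / 464784075 - 12403952 * sqrt(6) / 464784075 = -0.32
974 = 974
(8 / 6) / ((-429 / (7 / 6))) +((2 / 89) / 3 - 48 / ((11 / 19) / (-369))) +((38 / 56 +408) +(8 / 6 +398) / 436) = 32514628677161 / 1048755708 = 31003.05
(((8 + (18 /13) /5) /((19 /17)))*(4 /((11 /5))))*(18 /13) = 658512 /35321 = 18.64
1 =1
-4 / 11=-0.36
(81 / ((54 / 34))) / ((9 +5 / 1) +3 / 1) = 3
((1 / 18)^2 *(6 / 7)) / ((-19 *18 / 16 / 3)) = -4 / 10773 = -0.00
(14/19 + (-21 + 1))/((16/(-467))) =85461/152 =562.24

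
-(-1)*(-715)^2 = 511225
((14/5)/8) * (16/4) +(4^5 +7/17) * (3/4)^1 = 261701/340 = 769.71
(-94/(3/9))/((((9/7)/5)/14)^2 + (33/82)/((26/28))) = -12029490200/18502091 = -650.17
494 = 494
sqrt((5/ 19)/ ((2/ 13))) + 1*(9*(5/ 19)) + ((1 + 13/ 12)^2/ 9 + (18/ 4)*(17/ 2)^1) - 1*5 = sqrt(2470)/ 38 + 888943/ 24624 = 37.41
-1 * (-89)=89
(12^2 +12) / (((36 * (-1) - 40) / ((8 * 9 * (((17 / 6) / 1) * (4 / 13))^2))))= -27744 / 247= -112.32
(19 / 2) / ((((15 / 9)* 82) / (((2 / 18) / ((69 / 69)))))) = 19 / 2460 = 0.01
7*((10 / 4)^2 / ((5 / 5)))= 175 / 4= 43.75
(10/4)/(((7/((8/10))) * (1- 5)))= -0.07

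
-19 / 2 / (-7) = 19 / 14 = 1.36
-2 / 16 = -1 / 8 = -0.12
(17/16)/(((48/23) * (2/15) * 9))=1955/4608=0.42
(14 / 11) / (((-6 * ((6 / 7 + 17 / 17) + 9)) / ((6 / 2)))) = -0.06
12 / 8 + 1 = 2.50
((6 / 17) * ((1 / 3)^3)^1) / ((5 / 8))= 16 / 765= 0.02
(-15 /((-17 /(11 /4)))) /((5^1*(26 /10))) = 165 /884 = 0.19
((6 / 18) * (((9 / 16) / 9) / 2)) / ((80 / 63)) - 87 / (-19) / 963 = 202319 / 15613440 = 0.01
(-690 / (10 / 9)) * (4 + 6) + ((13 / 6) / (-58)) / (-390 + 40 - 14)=-6210.00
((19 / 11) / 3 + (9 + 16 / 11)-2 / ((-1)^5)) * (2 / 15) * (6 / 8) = 43 / 33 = 1.30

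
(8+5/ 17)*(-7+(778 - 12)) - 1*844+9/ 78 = 2409497/ 442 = 5451.35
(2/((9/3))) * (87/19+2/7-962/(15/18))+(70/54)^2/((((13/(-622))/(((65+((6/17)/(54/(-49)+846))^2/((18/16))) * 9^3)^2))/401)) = -822765914300206864111715996041687/11365657222041281250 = -72390526850011.53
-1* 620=-620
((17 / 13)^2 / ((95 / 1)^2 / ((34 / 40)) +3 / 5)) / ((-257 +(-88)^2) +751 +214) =24565 / 1289193017788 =0.00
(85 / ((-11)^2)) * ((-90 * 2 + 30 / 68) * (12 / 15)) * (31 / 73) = -34410 / 803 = -42.85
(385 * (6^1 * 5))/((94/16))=92400/47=1965.96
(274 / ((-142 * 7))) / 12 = -137 / 5964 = -0.02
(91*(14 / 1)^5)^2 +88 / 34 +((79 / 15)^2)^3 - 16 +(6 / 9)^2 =463830835454639047743857 / 193640625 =2395317797877584.04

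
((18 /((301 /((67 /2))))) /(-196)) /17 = -603 /1002932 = -0.00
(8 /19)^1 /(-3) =-8 /57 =-0.14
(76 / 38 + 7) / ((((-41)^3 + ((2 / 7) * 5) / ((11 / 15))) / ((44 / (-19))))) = 30492 / 100828573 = 0.00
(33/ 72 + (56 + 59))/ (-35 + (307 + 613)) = 2771/ 21240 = 0.13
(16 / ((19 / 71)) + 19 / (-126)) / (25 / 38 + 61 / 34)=2427175 / 99792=24.32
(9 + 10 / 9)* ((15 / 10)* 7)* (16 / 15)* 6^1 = 10192 / 15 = 679.47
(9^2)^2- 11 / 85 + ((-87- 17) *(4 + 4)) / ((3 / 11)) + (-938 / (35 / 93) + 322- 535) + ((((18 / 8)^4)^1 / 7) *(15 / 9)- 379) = 39472757 / 91392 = 431.91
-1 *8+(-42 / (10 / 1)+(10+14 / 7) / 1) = -1 / 5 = -0.20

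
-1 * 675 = -675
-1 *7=-7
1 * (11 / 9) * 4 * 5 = 220 / 9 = 24.44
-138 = -138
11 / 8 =1.38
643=643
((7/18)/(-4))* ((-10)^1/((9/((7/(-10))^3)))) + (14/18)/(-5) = -12481/64800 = -0.19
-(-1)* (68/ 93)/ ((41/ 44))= 2992/ 3813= 0.78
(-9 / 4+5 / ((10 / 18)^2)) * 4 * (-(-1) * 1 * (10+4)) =3906 / 5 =781.20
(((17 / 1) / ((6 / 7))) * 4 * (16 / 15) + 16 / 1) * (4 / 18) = 9056 / 405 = 22.36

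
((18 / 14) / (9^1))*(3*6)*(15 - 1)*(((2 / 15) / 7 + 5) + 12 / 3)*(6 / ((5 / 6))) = 409104 / 175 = 2337.74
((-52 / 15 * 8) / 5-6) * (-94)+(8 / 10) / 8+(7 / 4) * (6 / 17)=1384783 / 1275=1086.10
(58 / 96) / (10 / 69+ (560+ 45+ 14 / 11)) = 7337 / 7364336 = 0.00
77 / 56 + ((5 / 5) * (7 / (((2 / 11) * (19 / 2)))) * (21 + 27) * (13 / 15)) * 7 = 897941 / 760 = 1181.50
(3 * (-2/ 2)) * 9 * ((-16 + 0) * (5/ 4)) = 540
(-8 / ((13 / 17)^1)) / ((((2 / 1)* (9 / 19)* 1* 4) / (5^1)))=-1615 / 117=-13.80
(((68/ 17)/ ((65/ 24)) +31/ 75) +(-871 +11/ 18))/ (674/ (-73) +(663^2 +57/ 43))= -15948370663/ 8071726279500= -0.00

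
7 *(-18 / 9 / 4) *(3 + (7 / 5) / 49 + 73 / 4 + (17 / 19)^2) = -1115879 / 14440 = -77.28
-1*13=-13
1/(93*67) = 1/6231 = 0.00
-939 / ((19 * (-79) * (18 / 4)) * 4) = 313 / 9006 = 0.03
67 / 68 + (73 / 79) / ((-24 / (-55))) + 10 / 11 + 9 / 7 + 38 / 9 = 70881571 / 7445592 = 9.52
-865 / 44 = -19.66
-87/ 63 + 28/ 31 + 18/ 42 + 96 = 62464/ 651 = 95.95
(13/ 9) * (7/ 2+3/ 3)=13/ 2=6.50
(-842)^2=708964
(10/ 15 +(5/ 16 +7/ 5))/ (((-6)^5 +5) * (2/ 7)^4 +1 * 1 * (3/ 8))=-1370971/ 29624550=-0.05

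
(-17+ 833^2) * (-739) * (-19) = 9742656752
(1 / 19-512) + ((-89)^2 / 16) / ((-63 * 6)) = -58979395 / 114912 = -513.26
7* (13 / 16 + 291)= 2042.69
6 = 6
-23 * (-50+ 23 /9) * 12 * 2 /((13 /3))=78568 /13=6043.69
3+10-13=0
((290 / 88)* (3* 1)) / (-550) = -87 / 4840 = -0.02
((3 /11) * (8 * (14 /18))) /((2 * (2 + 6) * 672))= 1 /6336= 0.00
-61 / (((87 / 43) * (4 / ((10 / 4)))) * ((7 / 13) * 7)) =-170495 / 34104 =-5.00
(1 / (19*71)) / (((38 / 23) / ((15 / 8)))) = 345 / 410096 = 0.00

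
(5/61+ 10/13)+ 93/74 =123699/58682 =2.11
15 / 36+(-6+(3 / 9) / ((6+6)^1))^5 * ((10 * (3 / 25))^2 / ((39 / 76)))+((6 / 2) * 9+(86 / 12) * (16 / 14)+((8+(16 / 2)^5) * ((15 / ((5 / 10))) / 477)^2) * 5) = -6645038036691203 / 322006321728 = -20636.36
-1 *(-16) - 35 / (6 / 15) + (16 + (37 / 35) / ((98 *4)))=-761423 / 13720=-55.50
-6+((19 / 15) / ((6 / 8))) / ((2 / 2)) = -194 / 45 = -4.31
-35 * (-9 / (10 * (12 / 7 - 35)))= -441 / 466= -0.95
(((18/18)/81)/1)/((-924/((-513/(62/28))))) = 19/6138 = 0.00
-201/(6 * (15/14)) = -469/15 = -31.27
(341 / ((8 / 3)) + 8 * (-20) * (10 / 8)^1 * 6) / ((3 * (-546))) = 0.65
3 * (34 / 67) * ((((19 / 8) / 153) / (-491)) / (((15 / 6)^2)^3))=-304 / 1542046875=-0.00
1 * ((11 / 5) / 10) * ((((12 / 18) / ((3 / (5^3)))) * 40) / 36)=550 / 81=6.79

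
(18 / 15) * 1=6 / 5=1.20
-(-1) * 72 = 72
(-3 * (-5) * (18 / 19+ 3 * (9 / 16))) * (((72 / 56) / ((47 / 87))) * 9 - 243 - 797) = -4026382695 / 100016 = -40257.39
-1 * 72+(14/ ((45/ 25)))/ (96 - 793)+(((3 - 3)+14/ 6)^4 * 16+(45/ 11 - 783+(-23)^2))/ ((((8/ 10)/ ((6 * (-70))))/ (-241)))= 5876446267367/ 207009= 28387395.08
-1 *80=-80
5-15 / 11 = 40 / 11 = 3.64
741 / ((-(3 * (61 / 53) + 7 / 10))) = -178.43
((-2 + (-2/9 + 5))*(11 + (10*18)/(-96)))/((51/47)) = 85775/3672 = 23.36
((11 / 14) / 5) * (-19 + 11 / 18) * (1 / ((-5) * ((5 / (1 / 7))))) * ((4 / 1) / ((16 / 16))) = 3641 / 55125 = 0.07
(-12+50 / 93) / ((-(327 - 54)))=82 / 1953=0.04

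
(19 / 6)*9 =28.50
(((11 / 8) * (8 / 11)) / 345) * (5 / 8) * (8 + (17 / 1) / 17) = 3 / 184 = 0.02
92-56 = 36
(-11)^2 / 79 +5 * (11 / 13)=5918 / 1027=5.76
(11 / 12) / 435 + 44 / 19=229889 / 99180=2.32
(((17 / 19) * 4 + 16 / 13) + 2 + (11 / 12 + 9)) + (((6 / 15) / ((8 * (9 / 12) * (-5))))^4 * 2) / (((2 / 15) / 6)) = 11619611351 / 694687500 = 16.73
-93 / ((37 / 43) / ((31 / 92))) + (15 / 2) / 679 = -84149421 / 2311316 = -36.41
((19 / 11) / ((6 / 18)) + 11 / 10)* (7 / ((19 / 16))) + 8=45.03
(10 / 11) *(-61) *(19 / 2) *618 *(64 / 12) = -19100320 / 11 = -1736392.73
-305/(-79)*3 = 11.58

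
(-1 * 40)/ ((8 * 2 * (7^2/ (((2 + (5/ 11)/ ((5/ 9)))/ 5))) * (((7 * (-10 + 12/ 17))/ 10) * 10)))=527/ 1192268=0.00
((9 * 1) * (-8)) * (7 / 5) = -504 / 5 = -100.80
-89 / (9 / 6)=-59.33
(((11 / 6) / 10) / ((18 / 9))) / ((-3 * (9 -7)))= -11 / 720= -0.02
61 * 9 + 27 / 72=4395 / 8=549.38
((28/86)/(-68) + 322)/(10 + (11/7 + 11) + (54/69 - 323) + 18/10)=-126319795/116845964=-1.08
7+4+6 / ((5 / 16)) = 151 / 5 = 30.20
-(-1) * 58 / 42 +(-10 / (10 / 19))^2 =7610 / 21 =362.38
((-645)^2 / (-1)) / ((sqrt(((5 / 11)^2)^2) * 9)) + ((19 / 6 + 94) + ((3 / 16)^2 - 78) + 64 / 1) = -171759973 / 768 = -223645.80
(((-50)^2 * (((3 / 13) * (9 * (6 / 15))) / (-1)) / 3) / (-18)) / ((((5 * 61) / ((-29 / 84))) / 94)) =-4.09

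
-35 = -35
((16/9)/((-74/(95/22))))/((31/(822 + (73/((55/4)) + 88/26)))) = -5015544/1804231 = -2.78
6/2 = 3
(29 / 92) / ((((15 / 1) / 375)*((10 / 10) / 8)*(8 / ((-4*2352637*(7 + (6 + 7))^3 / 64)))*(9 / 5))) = -1066038640625 / 207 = -5149945123.79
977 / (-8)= -977 / 8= -122.12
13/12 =1.08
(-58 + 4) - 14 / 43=-2336 / 43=-54.33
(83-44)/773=39/773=0.05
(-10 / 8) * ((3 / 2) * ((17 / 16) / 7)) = -255 / 896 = -0.28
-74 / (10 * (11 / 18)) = -666 / 55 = -12.11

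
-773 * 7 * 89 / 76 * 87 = -41897373 / 76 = -551281.22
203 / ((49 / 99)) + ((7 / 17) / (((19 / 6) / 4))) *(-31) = 890877 / 2261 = 394.02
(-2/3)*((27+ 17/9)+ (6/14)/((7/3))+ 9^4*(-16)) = 92563190/1323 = 69964.62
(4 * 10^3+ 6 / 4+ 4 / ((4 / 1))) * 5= 40025 / 2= 20012.50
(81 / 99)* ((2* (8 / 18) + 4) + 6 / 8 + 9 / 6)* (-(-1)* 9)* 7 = 16191 / 44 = 367.98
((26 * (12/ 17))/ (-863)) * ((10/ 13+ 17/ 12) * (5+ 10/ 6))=-13640/ 44013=-0.31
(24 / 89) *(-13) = -312 / 89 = -3.51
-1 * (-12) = 12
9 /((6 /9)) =27 /2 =13.50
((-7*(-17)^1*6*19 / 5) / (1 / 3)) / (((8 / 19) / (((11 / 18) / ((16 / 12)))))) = 1417647 / 160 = 8860.29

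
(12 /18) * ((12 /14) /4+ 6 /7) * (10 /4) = 25 /14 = 1.79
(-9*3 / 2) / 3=-4.50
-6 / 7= -0.86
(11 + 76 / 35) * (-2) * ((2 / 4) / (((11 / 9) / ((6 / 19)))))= -24894 / 7315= -3.40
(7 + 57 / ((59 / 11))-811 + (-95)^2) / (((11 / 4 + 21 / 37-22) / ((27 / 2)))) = -970360668 / 163135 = -5948.21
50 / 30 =5 / 3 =1.67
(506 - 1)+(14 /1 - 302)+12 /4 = 220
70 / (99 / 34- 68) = -2380 / 2213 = -1.08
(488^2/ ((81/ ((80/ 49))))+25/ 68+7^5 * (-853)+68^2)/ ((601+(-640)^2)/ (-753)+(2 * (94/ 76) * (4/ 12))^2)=350368114252599529/ 13305472401312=26332.63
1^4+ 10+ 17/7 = 94/7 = 13.43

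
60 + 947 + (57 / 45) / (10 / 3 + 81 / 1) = 1273874 / 1265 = 1007.02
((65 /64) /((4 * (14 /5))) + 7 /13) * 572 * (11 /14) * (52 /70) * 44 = 507202839 /54880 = 9242.03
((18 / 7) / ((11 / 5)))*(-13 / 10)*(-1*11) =117 / 7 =16.71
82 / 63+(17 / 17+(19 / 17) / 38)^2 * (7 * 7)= 3876367 / 72828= 53.23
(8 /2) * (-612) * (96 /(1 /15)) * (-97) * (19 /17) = 382164480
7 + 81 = 88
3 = 3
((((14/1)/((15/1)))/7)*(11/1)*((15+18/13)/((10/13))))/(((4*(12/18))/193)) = 452199/200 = 2261.00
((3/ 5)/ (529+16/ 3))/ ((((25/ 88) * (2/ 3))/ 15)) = 3564/ 40075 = 0.09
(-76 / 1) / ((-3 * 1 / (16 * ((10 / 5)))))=2432 / 3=810.67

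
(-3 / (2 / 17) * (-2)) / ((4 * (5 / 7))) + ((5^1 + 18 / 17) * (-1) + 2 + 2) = 5369 / 340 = 15.79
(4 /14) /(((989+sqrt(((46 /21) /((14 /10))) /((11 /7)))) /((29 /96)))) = 13717 /157179632 - 29 *sqrt(53130) /75917762256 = 0.00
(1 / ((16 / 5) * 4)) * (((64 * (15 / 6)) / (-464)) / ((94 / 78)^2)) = -38025 / 2049952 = -0.02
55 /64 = 0.86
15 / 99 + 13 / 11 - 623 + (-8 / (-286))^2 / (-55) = -2097556223 / 3374085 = -621.67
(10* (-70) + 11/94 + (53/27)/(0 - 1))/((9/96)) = -28500560/3807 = -7486.36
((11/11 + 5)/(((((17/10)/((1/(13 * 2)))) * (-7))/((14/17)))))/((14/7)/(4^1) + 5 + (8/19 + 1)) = -0.00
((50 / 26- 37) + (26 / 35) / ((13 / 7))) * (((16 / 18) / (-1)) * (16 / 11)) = 288512 / 6435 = 44.83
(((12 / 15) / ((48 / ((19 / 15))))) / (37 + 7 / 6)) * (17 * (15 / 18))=323 / 41220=0.01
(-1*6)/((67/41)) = -246/67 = -3.67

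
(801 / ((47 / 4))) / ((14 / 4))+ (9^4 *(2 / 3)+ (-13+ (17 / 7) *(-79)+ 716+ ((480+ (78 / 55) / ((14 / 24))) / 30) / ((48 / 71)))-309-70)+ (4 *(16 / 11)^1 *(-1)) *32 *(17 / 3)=1264614781 / 361900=3494.38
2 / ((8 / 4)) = 1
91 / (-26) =-7 / 2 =-3.50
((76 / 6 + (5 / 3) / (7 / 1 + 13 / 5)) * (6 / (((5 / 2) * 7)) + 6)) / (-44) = -68413 / 36960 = -1.85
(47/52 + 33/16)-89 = -17895/208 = -86.03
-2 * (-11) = 22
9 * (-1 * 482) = -4338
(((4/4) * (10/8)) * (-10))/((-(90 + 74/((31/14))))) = 775/7652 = 0.10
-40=-40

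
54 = 54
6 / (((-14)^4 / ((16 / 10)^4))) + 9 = 13507161 / 1500625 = 9.00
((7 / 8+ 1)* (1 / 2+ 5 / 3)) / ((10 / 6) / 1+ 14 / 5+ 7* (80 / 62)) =30225 / 100432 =0.30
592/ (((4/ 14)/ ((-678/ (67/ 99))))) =-139076784/ 67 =-2075772.90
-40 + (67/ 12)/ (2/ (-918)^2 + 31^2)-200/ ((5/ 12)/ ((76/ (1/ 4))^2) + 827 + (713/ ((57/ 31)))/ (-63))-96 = -6327564331832259810413/ 46444983739765231874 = -136.24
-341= -341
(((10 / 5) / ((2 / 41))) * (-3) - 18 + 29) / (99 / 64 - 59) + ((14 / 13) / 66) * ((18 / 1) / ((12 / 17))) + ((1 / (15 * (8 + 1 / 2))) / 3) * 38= 1982945687 / 804490830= 2.46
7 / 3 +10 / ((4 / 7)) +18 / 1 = 227 / 6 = 37.83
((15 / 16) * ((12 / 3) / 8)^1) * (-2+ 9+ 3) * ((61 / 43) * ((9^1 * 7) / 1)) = 288225 / 688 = 418.93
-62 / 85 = -0.73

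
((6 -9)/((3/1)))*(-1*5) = 5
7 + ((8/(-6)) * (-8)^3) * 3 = 2055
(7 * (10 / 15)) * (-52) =-728 / 3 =-242.67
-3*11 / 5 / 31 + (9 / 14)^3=22443 / 425320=0.05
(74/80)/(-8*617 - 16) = -37/198080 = -0.00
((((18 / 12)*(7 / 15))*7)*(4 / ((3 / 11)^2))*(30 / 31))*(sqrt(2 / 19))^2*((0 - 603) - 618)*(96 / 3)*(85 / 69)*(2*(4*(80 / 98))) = -342916710400 / 40641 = -8437703.56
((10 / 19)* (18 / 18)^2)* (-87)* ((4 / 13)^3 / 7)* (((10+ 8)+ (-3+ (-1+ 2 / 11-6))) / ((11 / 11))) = -5011200 / 3214211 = -1.56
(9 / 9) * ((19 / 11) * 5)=95 / 11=8.64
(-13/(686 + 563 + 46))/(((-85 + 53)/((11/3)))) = 143/124320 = 0.00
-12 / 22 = -6 / 11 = -0.55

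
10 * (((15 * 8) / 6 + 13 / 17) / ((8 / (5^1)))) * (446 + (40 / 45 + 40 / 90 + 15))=12240275 / 204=60001.35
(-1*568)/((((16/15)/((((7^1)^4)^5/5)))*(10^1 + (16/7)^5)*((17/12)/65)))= -55701285117742782155018745/10341491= -5386194806700772853.26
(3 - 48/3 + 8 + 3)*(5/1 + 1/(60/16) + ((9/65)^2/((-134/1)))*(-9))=-8947357/849225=-10.54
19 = 19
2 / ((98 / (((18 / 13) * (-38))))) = -684 / 637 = -1.07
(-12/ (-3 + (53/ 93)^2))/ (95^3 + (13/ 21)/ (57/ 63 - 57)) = 20377044/ 3894849376451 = 0.00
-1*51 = -51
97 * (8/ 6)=129.33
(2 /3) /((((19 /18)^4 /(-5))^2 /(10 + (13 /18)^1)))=1969307769600 /16983563041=115.95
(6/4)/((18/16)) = 4/3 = 1.33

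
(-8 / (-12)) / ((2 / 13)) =13 / 3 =4.33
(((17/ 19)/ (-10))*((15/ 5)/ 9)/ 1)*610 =-1037/ 57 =-18.19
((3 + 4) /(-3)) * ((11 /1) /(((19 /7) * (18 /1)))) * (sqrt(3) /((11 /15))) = -245 * sqrt(3) /342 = -1.24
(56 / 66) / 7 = 4 / 33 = 0.12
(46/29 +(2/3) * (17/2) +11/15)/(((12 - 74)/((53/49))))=-30687/220255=-0.14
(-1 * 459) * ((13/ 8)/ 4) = -5967/ 32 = -186.47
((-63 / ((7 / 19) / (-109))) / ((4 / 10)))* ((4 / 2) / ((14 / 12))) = 559170 / 7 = 79881.43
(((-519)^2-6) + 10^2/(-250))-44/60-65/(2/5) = 8075741/30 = 269191.37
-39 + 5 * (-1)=-44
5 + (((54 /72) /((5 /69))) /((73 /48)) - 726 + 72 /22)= -2854351 /4015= -710.92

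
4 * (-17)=-68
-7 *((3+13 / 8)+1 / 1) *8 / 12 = -105 / 4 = -26.25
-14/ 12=-7/ 6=-1.17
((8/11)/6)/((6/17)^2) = 289/297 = 0.97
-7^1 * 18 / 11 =-126 / 11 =-11.45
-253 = -253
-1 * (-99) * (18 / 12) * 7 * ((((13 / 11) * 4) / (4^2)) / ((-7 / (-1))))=351 / 8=43.88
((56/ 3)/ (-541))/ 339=-56/ 550197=-0.00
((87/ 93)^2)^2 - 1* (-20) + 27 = 44112768/ 923521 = 47.77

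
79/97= 0.81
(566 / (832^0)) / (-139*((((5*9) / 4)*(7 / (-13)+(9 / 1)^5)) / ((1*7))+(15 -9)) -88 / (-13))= -103012 / 2400913381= -0.00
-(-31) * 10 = 310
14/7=2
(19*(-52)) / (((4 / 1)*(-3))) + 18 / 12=503 / 6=83.83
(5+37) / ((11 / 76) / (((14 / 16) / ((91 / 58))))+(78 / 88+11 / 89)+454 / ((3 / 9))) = 0.03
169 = 169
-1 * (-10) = 10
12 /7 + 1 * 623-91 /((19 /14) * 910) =624.64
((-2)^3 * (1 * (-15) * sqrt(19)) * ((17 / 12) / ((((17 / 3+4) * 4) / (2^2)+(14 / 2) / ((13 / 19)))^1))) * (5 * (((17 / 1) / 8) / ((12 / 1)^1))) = 32.97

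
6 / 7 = 0.86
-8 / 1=-8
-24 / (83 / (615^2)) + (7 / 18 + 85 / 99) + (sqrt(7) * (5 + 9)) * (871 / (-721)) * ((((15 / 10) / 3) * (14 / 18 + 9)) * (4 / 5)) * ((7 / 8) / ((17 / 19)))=-1797304699 / 16434 - 5097092 * sqrt(7) / 78795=-109536.17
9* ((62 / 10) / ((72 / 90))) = 279 / 4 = 69.75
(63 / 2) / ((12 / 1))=21 / 8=2.62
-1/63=-0.02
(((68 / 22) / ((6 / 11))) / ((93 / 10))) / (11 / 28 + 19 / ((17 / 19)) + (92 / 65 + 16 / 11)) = 57857800 / 2326211883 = 0.02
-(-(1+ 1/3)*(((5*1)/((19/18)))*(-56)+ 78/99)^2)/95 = 109993049104/112041765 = 981.71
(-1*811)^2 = 657721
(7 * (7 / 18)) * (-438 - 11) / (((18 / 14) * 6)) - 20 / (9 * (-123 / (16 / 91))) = -574588597 / 3626532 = -158.44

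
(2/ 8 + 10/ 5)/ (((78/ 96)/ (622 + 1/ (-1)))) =22356/ 13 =1719.69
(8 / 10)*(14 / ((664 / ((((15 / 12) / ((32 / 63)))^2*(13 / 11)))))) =1805895 / 14958592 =0.12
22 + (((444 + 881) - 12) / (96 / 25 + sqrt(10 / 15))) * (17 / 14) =42210446 / 92393 - 13950625 * sqrt(6) / 369572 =364.39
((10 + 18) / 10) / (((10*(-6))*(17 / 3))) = -7 / 850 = -0.01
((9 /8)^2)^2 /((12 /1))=2187 /16384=0.13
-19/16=-1.19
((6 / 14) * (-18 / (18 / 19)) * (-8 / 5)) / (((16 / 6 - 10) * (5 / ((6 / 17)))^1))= -0.13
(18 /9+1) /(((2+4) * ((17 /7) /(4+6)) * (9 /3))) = 0.69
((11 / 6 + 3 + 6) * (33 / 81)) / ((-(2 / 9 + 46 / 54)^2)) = -6435 / 1682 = -3.83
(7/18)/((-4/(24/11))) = -7/33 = -0.21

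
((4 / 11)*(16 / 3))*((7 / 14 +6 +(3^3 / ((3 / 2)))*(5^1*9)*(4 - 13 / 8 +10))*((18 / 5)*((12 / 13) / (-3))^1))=-15406464 / 715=-21547.50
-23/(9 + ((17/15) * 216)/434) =-24955/10377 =-2.40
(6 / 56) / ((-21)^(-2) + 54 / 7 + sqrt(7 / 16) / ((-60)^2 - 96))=3509695429632 / 252772350050593 - 32450544 * sqrt(7) / 252772350050593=0.01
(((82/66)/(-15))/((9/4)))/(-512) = 41/570240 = 0.00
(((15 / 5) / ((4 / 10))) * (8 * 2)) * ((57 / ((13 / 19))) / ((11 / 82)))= 10656720 / 143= 74522.52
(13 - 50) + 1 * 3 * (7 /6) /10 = -733 /20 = -36.65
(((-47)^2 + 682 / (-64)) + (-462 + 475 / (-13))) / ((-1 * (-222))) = 707119 / 92352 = 7.66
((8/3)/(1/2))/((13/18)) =96/13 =7.38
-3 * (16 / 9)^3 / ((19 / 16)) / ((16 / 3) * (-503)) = 4096 / 774117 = 0.01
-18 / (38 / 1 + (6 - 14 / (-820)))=-7380 / 18047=-0.41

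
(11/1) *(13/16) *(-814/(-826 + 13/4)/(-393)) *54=-174603/143707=-1.21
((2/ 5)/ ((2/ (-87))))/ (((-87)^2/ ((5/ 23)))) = -1/ 2001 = -0.00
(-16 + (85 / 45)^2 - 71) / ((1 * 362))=-3379 / 14661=-0.23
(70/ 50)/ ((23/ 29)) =203/ 115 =1.77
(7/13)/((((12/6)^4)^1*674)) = 0.00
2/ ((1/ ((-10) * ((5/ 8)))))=-25/ 2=-12.50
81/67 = 1.21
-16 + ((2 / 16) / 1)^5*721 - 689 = -23100719 / 32768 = -704.98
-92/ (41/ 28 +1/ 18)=-23184/ 383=-60.53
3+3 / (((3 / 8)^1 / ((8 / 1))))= 67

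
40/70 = 4/7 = 0.57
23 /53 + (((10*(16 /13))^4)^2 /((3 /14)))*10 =3186865733688285419749 /129701184639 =24570829808.21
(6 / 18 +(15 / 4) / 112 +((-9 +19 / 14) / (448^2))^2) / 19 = 8688344532523 / 450031572221952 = 0.02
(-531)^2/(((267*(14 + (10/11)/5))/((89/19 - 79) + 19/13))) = -6201418905/1143116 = -5425.01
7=7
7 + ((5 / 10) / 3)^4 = 9073 / 1296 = 7.00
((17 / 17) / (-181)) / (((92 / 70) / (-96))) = 1680 / 4163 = 0.40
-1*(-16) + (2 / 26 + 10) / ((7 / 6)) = 2242 / 91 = 24.64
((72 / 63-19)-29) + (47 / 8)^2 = -5529 / 448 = -12.34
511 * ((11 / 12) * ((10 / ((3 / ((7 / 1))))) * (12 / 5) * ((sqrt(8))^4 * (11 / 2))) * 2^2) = 110801152 / 3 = 36933717.33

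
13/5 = 2.60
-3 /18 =-0.17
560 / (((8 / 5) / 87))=30450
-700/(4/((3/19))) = -27.63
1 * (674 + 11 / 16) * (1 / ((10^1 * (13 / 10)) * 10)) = 2159 / 416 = 5.19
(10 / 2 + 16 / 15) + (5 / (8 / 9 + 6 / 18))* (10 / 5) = 2351 / 165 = 14.25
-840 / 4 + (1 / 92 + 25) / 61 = -1176219 / 5612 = -209.59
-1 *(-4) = 4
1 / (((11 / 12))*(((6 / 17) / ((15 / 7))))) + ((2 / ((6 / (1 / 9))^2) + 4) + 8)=2090849 / 112266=18.62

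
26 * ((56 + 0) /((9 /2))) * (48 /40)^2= 11648 /25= 465.92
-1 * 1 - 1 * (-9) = 8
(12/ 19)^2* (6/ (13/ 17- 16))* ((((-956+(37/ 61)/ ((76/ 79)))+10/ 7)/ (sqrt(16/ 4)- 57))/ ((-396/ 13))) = 41049367866/ 458927219135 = 0.09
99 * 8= 792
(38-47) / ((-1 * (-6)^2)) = 1 / 4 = 0.25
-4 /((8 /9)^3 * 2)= -729 /256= -2.85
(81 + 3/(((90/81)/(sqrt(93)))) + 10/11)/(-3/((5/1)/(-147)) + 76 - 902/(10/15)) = -4505/65384 - 27* sqrt(93)/11888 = -0.09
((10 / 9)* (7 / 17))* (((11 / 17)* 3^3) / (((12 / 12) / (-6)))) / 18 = -770 / 289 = -2.66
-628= -628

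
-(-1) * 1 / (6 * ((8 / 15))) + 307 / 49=5157 / 784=6.58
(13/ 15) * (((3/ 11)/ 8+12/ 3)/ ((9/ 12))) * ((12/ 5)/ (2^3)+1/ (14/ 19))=26767/ 3465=7.72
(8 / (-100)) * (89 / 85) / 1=-178 / 2125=-0.08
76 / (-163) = -76 / 163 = -0.47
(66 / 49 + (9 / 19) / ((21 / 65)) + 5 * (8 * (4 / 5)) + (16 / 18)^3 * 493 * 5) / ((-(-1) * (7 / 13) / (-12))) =-62328453148 / 1583631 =-39357.94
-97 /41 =-2.37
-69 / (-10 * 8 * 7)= 69 / 560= 0.12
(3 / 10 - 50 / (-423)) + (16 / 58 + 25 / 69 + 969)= 2736926783 / 2821410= 970.06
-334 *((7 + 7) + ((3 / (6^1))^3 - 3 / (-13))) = -249331 / 52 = -4794.83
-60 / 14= -30 / 7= -4.29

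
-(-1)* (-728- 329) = -1057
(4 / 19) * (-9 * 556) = -20016 / 19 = -1053.47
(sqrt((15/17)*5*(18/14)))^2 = 675/119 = 5.67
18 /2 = 9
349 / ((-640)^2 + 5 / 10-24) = 698 / 819153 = 0.00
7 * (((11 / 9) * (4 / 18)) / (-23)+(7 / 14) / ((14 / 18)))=16459 / 3726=4.42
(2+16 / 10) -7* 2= -52 / 5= -10.40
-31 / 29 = -1.07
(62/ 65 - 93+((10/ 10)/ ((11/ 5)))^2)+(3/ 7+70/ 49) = -4953981/ 55055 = -89.98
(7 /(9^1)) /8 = 7 /72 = 0.10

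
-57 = -57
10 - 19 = -9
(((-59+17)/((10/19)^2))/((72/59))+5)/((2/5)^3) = -715465/384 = -1863.19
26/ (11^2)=26/ 121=0.21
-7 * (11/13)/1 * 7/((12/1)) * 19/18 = -10241/2808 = -3.65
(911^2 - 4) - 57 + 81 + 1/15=12449116/15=829941.07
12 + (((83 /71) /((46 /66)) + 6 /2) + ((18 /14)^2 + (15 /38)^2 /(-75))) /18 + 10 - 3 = 13415810635 /693267288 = 19.35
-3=-3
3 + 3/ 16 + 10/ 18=539/ 144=3.74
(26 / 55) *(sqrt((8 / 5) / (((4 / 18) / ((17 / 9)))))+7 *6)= 52 *sqrt(85) / 275+1092 / 55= 21.60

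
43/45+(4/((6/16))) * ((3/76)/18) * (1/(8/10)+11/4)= 299/285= 1.05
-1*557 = -557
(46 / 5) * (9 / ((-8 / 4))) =-207 / 5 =-41.40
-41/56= -0.73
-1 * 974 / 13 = -974 / 13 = -74.92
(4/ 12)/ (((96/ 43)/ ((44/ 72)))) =473/ 5184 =0.09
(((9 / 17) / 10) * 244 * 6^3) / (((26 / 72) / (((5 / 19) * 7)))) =59766336 / 4199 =14233.47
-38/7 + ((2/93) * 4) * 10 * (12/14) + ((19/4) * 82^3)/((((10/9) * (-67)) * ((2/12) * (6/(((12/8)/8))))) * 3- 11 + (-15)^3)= -2578419293/4469549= -576.89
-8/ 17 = -0.47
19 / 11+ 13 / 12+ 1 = 503 / 132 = 3.81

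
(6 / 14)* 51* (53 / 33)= 2703 / 77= 35.10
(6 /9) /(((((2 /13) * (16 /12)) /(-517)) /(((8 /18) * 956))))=-6425276 /9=-713919.56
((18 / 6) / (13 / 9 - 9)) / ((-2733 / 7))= 63 / 61948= 0.00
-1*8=-8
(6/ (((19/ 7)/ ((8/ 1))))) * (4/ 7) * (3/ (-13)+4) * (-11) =-418.98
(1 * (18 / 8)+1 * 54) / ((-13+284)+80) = 25 / 156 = 0.16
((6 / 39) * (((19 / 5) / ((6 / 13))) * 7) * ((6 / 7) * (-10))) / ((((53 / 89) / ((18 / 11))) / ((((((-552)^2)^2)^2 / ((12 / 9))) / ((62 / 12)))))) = -4722818324582770650963247104 / 18073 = -261319002079498182424791.00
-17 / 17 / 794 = -1 / 794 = -0.00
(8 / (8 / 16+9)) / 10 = 8 / 95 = 0.08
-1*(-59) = 59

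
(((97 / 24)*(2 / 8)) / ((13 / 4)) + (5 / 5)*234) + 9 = 75913 / 312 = 243.31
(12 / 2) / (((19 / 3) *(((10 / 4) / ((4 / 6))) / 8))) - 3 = -93 / 95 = -0.98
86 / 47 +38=1872 / 47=39.83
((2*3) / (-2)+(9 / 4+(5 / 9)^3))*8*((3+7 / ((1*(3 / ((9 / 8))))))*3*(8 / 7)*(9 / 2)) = -1205 / 3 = -401.67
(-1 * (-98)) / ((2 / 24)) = 1176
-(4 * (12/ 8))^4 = -1296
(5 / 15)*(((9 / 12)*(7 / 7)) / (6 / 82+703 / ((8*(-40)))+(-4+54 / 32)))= -3280 / 58203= -0.06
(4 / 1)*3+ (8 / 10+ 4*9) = 244 / 5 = 48.80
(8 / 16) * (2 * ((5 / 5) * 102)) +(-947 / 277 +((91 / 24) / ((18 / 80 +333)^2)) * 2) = 14554278527761 / 147637322271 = 98.58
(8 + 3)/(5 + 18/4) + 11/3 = 275/57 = 4.82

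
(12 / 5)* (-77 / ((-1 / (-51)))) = -47124 / 5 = -9424.80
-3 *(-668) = 2004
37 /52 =0.71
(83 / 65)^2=1.63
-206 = -206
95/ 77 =1.23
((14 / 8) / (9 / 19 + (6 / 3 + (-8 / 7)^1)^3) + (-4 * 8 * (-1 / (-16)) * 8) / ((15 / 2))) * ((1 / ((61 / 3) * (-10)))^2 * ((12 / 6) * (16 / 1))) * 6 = -944652 / 371634875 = -0.00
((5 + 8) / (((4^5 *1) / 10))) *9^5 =3838185 / 512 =7496.46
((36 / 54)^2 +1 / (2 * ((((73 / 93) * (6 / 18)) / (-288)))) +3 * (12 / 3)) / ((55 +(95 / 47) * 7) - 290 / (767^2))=-222081450656 / 28548525735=-7.78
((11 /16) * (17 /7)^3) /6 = 54043 /32928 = 1.64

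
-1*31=-31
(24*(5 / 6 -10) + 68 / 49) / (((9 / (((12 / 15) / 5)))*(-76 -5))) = 42848 / 893025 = 0.05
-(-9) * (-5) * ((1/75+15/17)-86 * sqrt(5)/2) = 4286.49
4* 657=2628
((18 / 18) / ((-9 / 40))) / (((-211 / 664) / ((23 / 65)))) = 4.95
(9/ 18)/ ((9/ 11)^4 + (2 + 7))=14641/ 276660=0.05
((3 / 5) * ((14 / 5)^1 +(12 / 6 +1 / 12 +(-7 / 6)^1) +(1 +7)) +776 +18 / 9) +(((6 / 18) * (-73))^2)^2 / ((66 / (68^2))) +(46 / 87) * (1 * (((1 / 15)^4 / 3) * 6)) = 4760265289350323 / 193792500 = 24563723.00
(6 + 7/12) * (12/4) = 79/4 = 19.75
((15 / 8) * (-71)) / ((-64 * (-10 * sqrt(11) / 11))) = -0.69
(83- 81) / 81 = 0.02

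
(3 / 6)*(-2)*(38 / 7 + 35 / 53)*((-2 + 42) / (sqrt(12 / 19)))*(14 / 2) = -15060*sqrt(57) / 53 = -2145.29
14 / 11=1.27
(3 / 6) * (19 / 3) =19 / 6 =3.17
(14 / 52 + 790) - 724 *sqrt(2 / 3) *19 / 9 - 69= 18753 / 26 - 13756 *sqrt(6) / 27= -526.70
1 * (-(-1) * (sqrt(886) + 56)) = sqrt(886) + 56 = 85.77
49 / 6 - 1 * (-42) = 301 / 6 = 50.17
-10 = -10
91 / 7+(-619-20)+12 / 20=-3127 / 5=-625.40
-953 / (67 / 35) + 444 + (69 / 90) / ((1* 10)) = -53.76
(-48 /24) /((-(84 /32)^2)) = 0.29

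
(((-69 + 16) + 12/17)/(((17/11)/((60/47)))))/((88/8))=-53340/13583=-3.93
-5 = -5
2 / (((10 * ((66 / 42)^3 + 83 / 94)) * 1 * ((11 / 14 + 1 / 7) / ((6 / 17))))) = 2708328 / 169709215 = 0.02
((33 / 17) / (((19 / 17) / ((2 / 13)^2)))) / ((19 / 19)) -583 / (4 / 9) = -16847589 / 12844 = -1311.71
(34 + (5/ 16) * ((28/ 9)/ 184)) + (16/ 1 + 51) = 669059/ 6624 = 101.01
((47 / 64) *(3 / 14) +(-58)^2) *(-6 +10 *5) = 33157135 / 224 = 148022.92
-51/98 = -0.52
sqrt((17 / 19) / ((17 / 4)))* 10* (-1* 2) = -40* sqrt(19) / 19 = -9.18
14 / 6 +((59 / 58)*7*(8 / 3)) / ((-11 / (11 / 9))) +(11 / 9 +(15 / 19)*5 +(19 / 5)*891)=252253898 / 74385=3391.19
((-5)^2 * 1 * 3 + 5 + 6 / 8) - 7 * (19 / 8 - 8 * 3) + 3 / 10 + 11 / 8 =1169 / 5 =233.80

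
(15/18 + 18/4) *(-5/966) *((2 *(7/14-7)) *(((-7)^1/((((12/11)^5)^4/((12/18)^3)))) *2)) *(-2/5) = 8745749934123280119613/83698767960113040850944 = 0.10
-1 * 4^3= -64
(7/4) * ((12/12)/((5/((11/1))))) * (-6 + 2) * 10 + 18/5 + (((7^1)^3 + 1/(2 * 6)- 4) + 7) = 11741/60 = 195.68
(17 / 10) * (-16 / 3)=-136 / 15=-9.07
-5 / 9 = -0.56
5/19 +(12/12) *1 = 24/19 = 1.26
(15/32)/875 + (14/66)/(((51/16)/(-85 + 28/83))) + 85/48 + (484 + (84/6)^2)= 528914045917/782258400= 676.14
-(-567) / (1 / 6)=3402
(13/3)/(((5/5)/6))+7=33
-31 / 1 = -31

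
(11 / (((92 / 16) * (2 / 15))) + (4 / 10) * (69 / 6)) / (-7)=-2179 / 805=-2.71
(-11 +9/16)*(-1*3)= 501/16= 31.31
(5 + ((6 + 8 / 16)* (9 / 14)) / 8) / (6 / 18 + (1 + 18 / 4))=3711 / 3920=0.95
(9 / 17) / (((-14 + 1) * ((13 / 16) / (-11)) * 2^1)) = 792 / 2873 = 0.28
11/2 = 5.50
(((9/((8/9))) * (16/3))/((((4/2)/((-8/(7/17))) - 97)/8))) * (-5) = 48960/2201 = 22.24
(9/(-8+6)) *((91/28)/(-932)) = 117/7456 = 0.02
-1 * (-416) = 416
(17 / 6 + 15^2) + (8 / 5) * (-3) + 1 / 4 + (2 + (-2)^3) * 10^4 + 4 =-3586363 / 60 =-59772.72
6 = 6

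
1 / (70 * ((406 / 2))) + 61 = 866811 / 14210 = 61.00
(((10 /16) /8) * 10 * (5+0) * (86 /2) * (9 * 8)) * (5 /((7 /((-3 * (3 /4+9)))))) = -28299375 /112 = -252672.99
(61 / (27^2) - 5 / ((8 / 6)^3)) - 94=-4480175 / 46656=-96.03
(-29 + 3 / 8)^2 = 819.39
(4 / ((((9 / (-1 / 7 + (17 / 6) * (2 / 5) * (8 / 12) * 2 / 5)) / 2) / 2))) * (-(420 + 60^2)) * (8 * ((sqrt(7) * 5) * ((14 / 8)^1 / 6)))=-1076288 * sqrt(7) / 81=-35155.44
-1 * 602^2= -362404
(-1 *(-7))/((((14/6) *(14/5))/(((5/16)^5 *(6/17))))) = 140625/124780544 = 0.00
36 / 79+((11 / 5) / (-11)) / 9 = 1541 / 3555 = 0.43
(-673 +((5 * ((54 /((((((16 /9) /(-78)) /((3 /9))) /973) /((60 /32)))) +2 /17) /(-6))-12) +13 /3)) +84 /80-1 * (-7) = 6527967807 /5440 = 1199994.08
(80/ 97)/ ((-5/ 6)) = -96/ 97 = -0.99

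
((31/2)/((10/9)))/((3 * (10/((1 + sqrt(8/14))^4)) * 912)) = 341 * sqrt(7)/372400 + 7223/2979200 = 0.00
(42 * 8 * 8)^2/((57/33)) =79478784/19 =4183093.89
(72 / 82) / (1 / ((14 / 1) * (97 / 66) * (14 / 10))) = 57036 / 2255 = 25.29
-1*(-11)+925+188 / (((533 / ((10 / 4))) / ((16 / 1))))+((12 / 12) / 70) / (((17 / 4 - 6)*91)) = 868489638 / 914095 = 950.11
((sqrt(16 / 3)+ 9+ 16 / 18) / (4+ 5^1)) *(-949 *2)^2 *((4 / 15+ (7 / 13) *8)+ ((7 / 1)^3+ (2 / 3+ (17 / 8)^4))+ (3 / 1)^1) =20563479925079 *sqrt(3) / 103680+ 1830149713332031 / 1244160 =1814520332.96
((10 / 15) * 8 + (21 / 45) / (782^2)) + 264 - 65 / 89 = 73094444721 / 272128180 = 268.60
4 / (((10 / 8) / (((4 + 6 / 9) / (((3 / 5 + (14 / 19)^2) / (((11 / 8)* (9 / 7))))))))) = 47652 / 2063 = 23.10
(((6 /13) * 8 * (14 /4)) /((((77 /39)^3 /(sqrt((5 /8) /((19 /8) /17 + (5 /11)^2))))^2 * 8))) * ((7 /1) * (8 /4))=138043024470 /200337180659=0.69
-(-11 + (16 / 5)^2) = 19 / 25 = 0.76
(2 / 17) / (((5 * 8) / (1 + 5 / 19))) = 6 / 1615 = 0.00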